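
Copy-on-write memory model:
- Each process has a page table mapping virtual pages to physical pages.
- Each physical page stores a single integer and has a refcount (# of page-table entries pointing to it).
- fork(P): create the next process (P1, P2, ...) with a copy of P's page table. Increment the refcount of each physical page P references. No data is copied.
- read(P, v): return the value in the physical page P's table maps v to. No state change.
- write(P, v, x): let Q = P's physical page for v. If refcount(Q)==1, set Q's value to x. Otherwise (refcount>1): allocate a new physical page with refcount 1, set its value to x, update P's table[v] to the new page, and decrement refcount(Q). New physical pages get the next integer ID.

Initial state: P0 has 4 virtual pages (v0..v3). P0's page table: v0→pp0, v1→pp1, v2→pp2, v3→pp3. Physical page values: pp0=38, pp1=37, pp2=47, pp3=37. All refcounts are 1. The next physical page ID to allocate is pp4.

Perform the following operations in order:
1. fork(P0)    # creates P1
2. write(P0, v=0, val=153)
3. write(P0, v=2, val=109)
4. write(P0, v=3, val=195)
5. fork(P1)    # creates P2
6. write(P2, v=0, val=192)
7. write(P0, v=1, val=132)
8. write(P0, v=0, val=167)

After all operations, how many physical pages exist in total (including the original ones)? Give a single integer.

Answer: 9

Derivation:
Op 1: fork(P0) -> P1. 4 ppages; refcounts: pp0:2 pp1:2 pp2:2 pp3:2
Op 2: write(P0, v0, 153). refcount(pp0)=2>1 -> COPY to pp4. 5 ppages; refcounts: pp0:1 pp1:2 pp2:2 pp3:2 pp4:1
Op 3: write(P0, v2, 109). refcount(pp2)=2>1 -> COPY to pp5. 6 ppages; refcounts: pp0:1 pp1:2 pp2:1 pp3:2 pp4:1 pp5:1
Op 4: write(P0, v3, 195). refcount(pp3)=2>1 -> COPY to pp6. 7 ppages; refcounts: pp0:1 pp1:2 pp2:1 pp3:1 pp4:1 pp5:1 pp6:1
Op 5: fork(P1) -> P2. 7 ppages; refcounts: pp0:2 pp1:3 pp2:2 pp3:2 pp4:1 pp5:1 pp6:1
Op 6: write(P2, v0, 192). refcount(pp0)=2>1 -> COPY to pp7. 8 ppages; refcounts: pp0:1 pp1:3 pp2:2 pp3:2 pp4:1 pp5:1 pp6:1 pp7:1
Op 7: write(P0, v1, 132). refcount(pp1)=3>1 -> COPY to pp8. 9 ppages; refcounts: pp0:1 pp1:2 pp2:2 pp3:2 pp4:1 pp5:1 pp6:1 pp7:1 pp8:1
Op 8: write(P0, v0, 167). refcount(pp4)=1 -> write in place. 9 ppages; refcounts: pp0:1 pp1:2 pp2:2 pp3:2 pp4:1 pp5:1 pp6:1 pp7:1 pp8:1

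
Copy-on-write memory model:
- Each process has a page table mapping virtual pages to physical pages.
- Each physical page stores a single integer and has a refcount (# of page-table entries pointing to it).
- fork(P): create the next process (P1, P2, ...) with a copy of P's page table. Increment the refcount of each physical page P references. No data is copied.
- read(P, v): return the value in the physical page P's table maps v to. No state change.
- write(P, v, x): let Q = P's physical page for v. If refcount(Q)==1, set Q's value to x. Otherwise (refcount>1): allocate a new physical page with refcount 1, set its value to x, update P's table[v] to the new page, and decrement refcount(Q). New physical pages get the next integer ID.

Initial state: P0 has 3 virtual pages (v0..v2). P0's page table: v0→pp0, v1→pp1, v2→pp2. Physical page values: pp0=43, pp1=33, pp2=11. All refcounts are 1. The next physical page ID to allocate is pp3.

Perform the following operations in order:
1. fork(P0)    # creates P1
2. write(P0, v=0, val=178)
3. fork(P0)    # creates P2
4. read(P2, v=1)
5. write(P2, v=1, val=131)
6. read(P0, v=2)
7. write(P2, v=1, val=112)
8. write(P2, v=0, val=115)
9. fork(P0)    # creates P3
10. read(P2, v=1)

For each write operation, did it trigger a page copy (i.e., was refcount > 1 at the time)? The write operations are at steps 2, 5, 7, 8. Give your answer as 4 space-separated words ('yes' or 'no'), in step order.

Op 1: fork(P0) -> P1. 3 ppages; refcounts: pp0:2 pp1:2 pp2:2
Op 2: write(P0, v0, 178). refcount(pp0)=2>1 -> COPY to pp3. 4 ppages; refcounts: pp0:1 pp1:2 pp2:2 pp3:1
Op 3: fork(P0) -> P2. 4 ppages; refcounts: pp0:1 pp1:3 pp2:3 pp3:2
Op 4: read(P2, v1) -> 33. No state change.
Op 5: write(P2, v1, 131). refcount(pp1)=3>1 -> COPY to pp4. 5 ppages; refcounts: pp0:1 pp1:2 pp2:3 pp3:2 pp4:1
Op 6: read(P0, v2) -> 11. No state change.
Op 7: write(P2, v1, 112). refcount(pp4)=1 -> write in place. 5 ppages; refcounts: pp0:1 pp1:2 pp2:3 pp3:2 pp4:1
Op 8: write(P2, v0, 115). refcount(pp3)=2>1 -> COPY to pp5. 6 ppages; refcounts: pp0:1 pp1:2 pp2:3 pp3:1 pp4:1 pp5:1
Op 9: fork(P0) -> P3. 6 ppages; refcounts: pp0:1 pp1:3 pp2:4 pp3:2 pp4:1 pp5:1
Op 10: read(P2, v1) -> 112. No state change.

yes yes no yes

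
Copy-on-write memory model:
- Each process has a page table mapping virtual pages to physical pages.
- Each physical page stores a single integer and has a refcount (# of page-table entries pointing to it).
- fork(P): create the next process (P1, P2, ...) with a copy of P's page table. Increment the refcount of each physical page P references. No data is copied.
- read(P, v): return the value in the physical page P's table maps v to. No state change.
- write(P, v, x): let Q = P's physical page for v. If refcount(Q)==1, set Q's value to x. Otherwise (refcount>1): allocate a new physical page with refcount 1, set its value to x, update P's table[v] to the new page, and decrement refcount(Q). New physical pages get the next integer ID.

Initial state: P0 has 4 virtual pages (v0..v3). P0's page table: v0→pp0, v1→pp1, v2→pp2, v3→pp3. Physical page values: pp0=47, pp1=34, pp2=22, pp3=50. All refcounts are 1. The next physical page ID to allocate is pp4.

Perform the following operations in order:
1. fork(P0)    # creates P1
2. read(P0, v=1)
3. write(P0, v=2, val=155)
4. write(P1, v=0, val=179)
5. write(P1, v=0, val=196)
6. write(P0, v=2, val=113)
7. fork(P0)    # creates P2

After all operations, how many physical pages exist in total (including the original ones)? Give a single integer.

Answer: 6

Derivation:
Op 1: fork(P0) -> P1. 4 ppages; refcounts: pp0:2 pp1:2 pp2:2 pp3:2
Op 2: read(P0, v1) -> 34. No state change.
Op 3: write(P0, v2, 155). refcount(pp2)=2>1 -> COPY to pp4. 5 ppages; refcounts: pp0:2 pp1:2 pp2:1 pp3:2 pp4:1
Op 4: write(P1, v0, 179). refcount(pp0)=2>1 -> COPY to pp5. 6 ppages; refcounts: pp0:1 pp1:2 pp2:1 pp3:2 pp4:1 pp5:1
Op 5: write(P1, v0, 196). refcount(pp5)=1 -> write in place. 6 ppages; refcounts: pp0:1 pp1:2 pp2:1 pp3:2 pp4:1 pp5:1
Op 6: write(P0, v2, 113). refcount(pp4)=1 -> write in place. 6 ppages; refcounts: pp0:1 pp1:2 pp2:1 pp3:2 pp4:1 pp5:1
Op 7: fork(P0) -> P2. 6 ppages; refcounts: pp0:2 pp1:3 pp2:1 pp3:3 pp4:2 pp5:1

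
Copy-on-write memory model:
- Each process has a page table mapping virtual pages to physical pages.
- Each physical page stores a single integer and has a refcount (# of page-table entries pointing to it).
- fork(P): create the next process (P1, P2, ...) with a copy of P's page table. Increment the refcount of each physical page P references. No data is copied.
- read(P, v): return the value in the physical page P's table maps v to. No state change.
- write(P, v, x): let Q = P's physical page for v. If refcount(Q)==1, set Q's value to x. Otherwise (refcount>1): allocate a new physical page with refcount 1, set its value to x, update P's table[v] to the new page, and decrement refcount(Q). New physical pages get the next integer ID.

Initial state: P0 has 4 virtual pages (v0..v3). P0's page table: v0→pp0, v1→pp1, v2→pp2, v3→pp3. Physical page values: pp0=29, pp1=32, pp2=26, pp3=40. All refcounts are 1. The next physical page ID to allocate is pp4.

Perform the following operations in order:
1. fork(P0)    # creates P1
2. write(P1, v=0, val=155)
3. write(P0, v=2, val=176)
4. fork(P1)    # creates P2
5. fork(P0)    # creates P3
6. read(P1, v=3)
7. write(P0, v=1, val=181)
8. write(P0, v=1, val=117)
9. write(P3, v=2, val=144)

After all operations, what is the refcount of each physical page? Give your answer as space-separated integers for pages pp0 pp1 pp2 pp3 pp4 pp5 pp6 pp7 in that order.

Answer: 2 3 2 4 2 1 1 1

Derivation:
Op 1: fork(P0) -> P1. 4 ppages; refcounts: pp0:2 pp1:2 pp2:2 pp3:2
Op 2: write(P1, v0, 155). refcount(pp0)=2>1 -> COPY to pp4. 5 ppages; refcounts: pp0:1 pp1:2 pp2:2 pp3:2 pp4:1
Op 3: write(P0, v2, 176). refcount(pp2)=2>1 -> COPY to pp5. 6 ppages; refcounts: pp0:1 pp1:2 pp2:1 pp3:2 pp4:1 pp5:1
Op 4: fork(P1) -> P2. 6 ppages; refcounts: pp0:1 pp1:3 pp2:2 pp3:3 pp4:2 pp5:1
Op 5: fork(P0) -> P3. 6 ppages; refcounts: pp0:2 pp1:4 pp2:2 pp3:4 pp4:2 pp5:2
Op 6: read(P1, v3) -> 40. No state change.
Op 7: write(P0, v1, 181). refcount(pp1)=4>1 -> COPY to pp6. 7 ppages; refcounts: pp0:2 pp1:3 pp2:2 pp3:4 pp4:2 pp5:2 pp6:1
Op 8: write(P0, v1, 117). refcount(pp6)=1 -> write in place. 7 ppages; refcounts: pp0:2 pp1:3 pp2:2 pp3:4 pp4:2 pp5:2 pp6:1
Op 9: write(P3, v2, 144). refcount(pp5)=2>1 -> COPY to pp7. 8 ppages; refcounts: pp0:2 pp1:3 pp2:2 pp3:4 pp4:2 pp5:1 pp6:1 pp7:1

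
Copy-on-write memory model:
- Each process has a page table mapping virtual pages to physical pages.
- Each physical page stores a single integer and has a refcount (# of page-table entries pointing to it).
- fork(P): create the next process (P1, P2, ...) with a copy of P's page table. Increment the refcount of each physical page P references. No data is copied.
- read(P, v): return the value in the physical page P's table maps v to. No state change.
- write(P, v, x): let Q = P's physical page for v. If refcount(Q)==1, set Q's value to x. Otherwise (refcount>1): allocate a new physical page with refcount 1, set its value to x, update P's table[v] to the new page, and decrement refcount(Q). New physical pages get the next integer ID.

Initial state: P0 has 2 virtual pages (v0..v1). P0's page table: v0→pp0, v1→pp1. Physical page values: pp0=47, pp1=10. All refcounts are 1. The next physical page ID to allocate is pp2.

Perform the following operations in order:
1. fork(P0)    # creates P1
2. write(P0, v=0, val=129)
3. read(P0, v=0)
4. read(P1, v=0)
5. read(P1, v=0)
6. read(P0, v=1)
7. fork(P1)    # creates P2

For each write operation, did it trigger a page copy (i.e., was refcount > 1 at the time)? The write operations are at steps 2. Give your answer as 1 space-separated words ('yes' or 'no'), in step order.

Op 1: fork(P0) -> P1. 2 ppages; refcounts: pp0:2 pp1:2
Op 2: write(P0, v0, 129). refcount(pp0)=2>1 -> COPY to pp2. 3 ppages; refcounts: pp0:1 pp1:2 pp2:1
Op 3: read(P0, v0) -> 129. No state change.
Op 4: read(P1, v0) -> 47. No state change.
Op 5: read(P1, v0) -> 47. No state change.
Op 6: read(P0, v1) -> 10. No state change.
Op 7: fork(P1) -> P2. 3 ppages; refcounts: pp0:2 pp1:3 pp2:1

yes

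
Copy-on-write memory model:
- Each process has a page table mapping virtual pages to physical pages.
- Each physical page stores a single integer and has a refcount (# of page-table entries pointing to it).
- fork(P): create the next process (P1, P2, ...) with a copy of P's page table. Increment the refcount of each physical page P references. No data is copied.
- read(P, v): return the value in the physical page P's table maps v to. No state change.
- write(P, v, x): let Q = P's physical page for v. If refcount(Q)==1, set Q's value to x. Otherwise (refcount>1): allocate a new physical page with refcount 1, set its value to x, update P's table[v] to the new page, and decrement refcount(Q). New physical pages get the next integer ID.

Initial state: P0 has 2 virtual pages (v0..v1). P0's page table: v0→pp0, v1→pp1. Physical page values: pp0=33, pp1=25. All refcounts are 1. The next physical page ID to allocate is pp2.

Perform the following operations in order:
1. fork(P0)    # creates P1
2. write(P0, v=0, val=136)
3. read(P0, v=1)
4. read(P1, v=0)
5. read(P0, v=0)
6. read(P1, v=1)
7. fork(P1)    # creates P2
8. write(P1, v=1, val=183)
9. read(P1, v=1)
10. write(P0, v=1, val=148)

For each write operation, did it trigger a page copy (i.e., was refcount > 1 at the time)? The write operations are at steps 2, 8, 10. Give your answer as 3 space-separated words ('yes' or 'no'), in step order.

Op 1: fork(P0) -> P1. 2 ppages; refcounts: pp0:2 pp1:2
Op 2: write(P0, v0, 136). refcount(pp0)=2>1 -> COPY to pp2. 3 ppages; refcounts: pp0:1 pp1:2 pp2:1
Op 3: read(P0, v1) -> 25. No state change.
Op 4: read(P1, v0) -> 33. No state change.
Op 5: read(P0, v0) -> 136. No state change.
Op 6: read(P1, v1) -> 25. No state change.
Op 7: fork(P1) -> P2. 3 ppages; refcounts: pp0:2 pp1:3 pp2:1
Op 8: write(P1, v1, 183). refcount(pp1)=3>1 -> COPY to pp3. 4 ppages; refcounts: pp0:2 pp1:2 pp2:1 pp3:1
Op 9: read(P1, v1) -> 183. No state change.
Op 10: write(P0, v1, 148). refcount(pp1)=2>1 -> COPY to pp4. 5 ppages; refcounts: pp0:2 pp1:1 pp2:1 pp3:1 pp4:1

yes yes yes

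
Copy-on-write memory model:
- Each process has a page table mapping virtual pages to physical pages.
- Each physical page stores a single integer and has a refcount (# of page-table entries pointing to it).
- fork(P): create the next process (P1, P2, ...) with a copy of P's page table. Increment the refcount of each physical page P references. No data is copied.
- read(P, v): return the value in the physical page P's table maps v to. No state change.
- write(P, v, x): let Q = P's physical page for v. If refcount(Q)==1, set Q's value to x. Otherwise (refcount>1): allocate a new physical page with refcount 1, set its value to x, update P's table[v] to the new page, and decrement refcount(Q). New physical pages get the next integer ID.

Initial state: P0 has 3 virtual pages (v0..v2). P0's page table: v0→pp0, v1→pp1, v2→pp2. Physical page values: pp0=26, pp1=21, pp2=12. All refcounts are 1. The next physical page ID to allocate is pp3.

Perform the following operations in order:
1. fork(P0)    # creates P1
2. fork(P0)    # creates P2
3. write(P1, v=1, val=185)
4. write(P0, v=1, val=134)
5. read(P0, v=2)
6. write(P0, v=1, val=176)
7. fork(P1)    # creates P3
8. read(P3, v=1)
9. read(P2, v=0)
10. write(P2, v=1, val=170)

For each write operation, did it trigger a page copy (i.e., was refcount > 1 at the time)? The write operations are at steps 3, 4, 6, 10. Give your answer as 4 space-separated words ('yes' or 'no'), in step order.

Op 1: fork(P0) -> P1. 3 ppages; refcounts: pp0:2 pp1:2 pp2:2
Op 2: fork(P0) -> P2. 3 ppages; refcounts: pp0:3 pp1:3 pp2:3
Op 3: write(P1, v1, 185). refcount(pp1)=3>1 -> COPY to pp3. 4 ppages; refcounts: pp0:3 pp1:2 pp2:3 pp3:1
Op 4: write(P0, v1, 134). refcount(pp1)=2>1 -> COPY to pp4. 5 ppages; refcounts: pp0:3 pp1:1 pp2:3 pp3:1 pp4:1
Op 5: read(P0, v2) -> 12. No state change.
Op 6: write(P0, v1, 176). refcount(pp4)=1 -> write in place. 5 ppages; refcounts: pp0:3 pp1:1 pp2:3 pp3:1 pp4:1
Op 7: fork(P1) -> P3. 5 ppages; refcounts: pp0:4 pp1:1 pp2:4 pp3:2 pp4:1
Op 8: read(P3, v1) -> 185. No state change.
Op 9: read(P2, v0) -> 26. No state change.
Op 10: write(P2, v1, 170). refcount(pp1)=1 -> write in place. 5 ppages; refcounts: pp0:4 pp1:1 pp2:4 pp3:2 pp4:1

yes yes no no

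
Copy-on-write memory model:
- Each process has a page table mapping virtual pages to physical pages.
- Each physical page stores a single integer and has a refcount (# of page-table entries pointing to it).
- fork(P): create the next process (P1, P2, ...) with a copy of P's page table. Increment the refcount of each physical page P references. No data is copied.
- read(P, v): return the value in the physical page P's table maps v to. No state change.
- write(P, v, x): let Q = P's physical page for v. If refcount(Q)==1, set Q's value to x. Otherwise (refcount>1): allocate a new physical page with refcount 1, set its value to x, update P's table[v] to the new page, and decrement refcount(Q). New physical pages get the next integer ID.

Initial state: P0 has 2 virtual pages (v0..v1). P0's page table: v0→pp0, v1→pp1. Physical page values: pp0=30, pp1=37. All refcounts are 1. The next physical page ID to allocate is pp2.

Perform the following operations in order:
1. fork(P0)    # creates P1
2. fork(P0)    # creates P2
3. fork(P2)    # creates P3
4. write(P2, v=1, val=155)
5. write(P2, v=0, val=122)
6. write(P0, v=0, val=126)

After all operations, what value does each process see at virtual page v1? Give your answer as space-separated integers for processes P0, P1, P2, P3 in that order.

Answer: 37 37 155 37

Derivation:
Op 1: fork(P0) -> P1. 2 ppages; refcounts: pp0:2 pp1:2
Op 2: fork(P0) -> P2. 2 ppages; refcounts: pp0:3 pp1:3
Op 3: fork(P2) -> P3. 2 ppages; refcounts: pp0:4 pp1:4
Op 4: write(P2, v1, 155). refcount(pp1)=4>1 -> COPY to pp2. 3 ppages; refcounts: pp0:4 pp1:3 pp2:1
Op 5: write(P2, v0, 122). refcount(pp0)=4>1 -> COPY to pp3. 4 ppages; refcounts: pp0:3 pp1:3 pp2:1 pp3:1
Op 6: write(P0, v0, 126). refcount(pp0)=3>1 -> COPY to pp4. 5 ppages; refcounts: pp0:2 pp1:3 pp2:1 pp3:1 pp4:1
P0: v1 -> pp1 = 37
P1: v1 -> pp1 = 37
P2: v1 -> pp2 = 155
P3: v1 -> pp1 = 37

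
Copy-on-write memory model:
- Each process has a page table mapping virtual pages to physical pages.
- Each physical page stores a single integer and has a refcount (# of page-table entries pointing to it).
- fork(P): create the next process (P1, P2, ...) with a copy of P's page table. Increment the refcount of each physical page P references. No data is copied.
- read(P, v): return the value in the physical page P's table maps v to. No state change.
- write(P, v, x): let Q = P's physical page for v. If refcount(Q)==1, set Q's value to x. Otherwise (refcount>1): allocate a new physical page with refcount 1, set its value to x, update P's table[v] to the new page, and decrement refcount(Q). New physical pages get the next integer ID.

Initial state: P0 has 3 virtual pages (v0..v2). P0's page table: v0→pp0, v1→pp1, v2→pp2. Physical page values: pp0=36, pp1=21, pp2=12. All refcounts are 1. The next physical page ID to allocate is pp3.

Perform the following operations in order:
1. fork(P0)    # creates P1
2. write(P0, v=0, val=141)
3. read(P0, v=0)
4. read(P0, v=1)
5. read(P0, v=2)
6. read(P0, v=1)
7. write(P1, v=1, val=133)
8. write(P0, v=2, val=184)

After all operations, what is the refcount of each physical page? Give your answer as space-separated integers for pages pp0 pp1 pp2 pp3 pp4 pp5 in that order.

Op 1: fork(P0) -> P1. 3 ppages; refcounts: pp0:2 pp1:2 pp2:2
Op 2: write(P0, v0, 141). refcount(pp0)=2>1 -> COPY to pp3. 4 ppages; refcounts: pp0:1 pp1:2 pp2:2 pp3:1
Op 3: read(P0, v0) -> 141. No state change.
Op 4: read(P0, v1) -> 21. No state change.
Op 5: read(P0, v2) -> 12. No state change.
Op 6: read(P0, v1) -> 21. No state change.
Op 7: write(P1, v1, 133). refcount(pp1)=2>1 -> COPY to pp4. 5 ppages; refcounts: pp0:1 pp1:1 pp2:2 pp3:1 pp4:1
Op 8: write(P0, v2, 184). refcount(pp2)=2>1 -> COPY to pp5. 6 ppages; refcounts: pp0:1 pp1:1 pp2:1 pp3:1 pp4:1 pp5:1

Answer: 1 1 1 1 1 1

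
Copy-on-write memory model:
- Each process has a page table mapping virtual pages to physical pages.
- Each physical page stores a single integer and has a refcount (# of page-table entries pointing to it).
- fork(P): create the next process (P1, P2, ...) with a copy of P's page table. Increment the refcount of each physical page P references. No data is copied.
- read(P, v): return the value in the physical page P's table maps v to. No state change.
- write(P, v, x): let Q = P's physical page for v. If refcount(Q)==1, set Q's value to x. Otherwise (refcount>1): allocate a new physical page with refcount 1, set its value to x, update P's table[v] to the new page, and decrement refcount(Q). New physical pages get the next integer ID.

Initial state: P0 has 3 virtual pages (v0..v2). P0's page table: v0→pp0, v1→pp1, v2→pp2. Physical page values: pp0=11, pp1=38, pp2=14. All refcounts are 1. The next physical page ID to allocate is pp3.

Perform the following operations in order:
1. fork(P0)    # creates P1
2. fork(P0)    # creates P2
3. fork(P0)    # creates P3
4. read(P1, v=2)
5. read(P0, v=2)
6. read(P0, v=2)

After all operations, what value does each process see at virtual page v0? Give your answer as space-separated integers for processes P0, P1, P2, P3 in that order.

Answer: 11 11 11 11

Derivation:
Op 1: fork(P0) -> P1. 3 ppages; refcounts: pp0:2 pp1:2 pp2:2
Op 2: fork(P0) -> P2. 3 ppages; refcounts: pp0:3 pp1:3 pp2:3
Op 3: fork(P0) -> P3. 3 ppages; refcounts: pp0:4 pp1:4 pp2:4
Op 4: read(P1, v2) -> 14. No state change.
Op 5: read(P0, v2) -> 14. No state change.
Op 6: read(P0, v2) -> 14. No state change.
P0: v0 -> pp0 = 11
P1: v0 -> pp0 = 11
P2: v0 -> pp0 = 11
P3: v0 -> pp0 = 11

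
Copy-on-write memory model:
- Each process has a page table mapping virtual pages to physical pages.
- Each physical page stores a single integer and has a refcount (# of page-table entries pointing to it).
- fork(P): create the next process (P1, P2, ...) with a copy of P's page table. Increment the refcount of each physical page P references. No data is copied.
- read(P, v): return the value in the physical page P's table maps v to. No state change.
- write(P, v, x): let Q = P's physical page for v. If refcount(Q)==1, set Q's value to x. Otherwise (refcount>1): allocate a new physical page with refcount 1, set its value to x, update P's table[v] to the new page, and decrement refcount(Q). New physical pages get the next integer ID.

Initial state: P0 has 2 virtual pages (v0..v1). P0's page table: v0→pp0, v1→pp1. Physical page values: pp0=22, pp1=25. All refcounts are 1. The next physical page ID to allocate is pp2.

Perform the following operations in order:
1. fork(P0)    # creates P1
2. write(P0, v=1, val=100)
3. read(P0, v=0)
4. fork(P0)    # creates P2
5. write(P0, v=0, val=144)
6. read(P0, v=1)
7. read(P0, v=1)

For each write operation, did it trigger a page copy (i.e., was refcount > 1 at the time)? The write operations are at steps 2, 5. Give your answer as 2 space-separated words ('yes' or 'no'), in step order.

Op 1: fork(P0) -> P1. 2 ppages; refcounts: pp0:2 pp1:2
Op 2: write(P0, v1, 100). refcount(pp1)=2>1 -> COPY to pp2. 3 ppages; refcounts: pp0:2 pp1:1 pp2:1
Op 3: read(P0, v0) -> 22. No state change.
Op 4: fork(P0) -> P2. 3 ppages; refcounts: pp0:3 pp1:1 pp2:2
Op 5: write(P0, v0, 144). refcount(pp0)=3>1 -> COPY to pp3. 4 ppages; refcounts: pp0:2 pp1:1 pp2:2 pp3:1
Op 6: read(P0, v1) -> 100. No state change.
Op 7: read(P0, v1) -> 100. No state change.

yes yes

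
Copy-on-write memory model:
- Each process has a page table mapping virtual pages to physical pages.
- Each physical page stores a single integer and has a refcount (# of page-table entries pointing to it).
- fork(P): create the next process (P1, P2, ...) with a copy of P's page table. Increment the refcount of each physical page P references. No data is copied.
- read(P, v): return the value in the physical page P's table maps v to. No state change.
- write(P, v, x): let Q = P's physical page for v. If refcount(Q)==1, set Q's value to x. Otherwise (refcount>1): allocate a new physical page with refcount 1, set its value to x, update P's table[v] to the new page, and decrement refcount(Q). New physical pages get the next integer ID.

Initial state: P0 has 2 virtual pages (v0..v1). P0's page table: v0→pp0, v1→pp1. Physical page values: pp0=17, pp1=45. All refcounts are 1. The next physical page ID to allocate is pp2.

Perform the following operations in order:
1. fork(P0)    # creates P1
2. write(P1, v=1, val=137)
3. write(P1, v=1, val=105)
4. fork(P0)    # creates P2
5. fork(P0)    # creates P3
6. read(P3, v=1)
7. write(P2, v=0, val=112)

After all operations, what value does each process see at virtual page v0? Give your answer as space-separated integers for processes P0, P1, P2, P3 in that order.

Op 1: fork(P0) -> P1. 2 ppages; refcounts: pp0:2 pp1:2
Op 2: write(P1, v1, 137). refcount(pp1)=2>1 -> COPY to pp2. 3 ppages; refcounts: pp0:2 pp1:1 pp2:1
Op 3: write(P1, v1, 105). refcount(pp2)=1 -> write in place. 3 ppages; refcounts: pp0:2 pp1:1 pp2:1
Op 4: fork(P0) -> P2. 3 ppages; refcounts: pp0:3 pp1:2 pp2:1
Op 5: fork(P0) -> P3. 3 ppages; refcounts: pp0:4 pp1:3 pp2:1
Op 6: read(P3, v1) -> 45. No state change.
Op 7: write(P2, v0, 112). refcount(pp0)=4>1 -> COPY to pp3. 4 ppages; refcounts: pp0:3 pp1:3 pp2:1 pp3:1
P0: v0 -> pp0 = 17
P1: v0 -> pp0 = 17
P2: v0 -> pp3 = 112
P3: v0 -> pp0 = 17

Answer: 17 17 112 17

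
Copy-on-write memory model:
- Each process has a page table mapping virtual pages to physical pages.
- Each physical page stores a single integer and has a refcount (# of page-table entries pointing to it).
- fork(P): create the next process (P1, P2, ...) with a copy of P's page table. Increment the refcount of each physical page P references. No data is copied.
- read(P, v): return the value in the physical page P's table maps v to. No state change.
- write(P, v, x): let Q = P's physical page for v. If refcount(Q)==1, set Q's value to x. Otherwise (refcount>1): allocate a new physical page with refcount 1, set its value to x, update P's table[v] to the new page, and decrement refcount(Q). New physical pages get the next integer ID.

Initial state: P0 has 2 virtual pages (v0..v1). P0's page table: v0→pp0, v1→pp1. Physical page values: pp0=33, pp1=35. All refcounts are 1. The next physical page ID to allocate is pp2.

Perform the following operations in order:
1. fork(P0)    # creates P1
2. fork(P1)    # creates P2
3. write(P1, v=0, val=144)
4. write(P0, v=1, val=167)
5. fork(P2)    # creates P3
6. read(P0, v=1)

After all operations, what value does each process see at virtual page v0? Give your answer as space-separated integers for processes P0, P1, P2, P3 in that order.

Answer: 33 144 33 33

Derivation:
Op 1: fork(P0) -> P1. 2 ppages; refcounts: pp0:2 pp1:2
Op 2: fork(P1) -> P2. 2 ppages; refcounts: pp0:3 pp1:3
Op 3: write(P1, v0, 144). refcount(pp0)=3>1 -> COPY to pp2. 3 ppages; refcounts: pp0:2 pp1:3 pp2:1
Op 4: write(P0, v1, 167). refcount(pp1)=3>1 -> COPY to pp3. 4 ppages; refcounts: pp0:2 pp1:2 pp2:1 pp3:1
Op 5: fork(P2) -> P3. 4 ppages; refcounts: pp0:3 pp1:3 pp2:1 pp3:1
Op 6: read(P0, v1) -> 167. No state change.
P0: v0 -> pp0 = 33
P1: v0 -> pp2 = 144
P2: v0 -> pp0 = 33
P3: v0 -> pp0 = 33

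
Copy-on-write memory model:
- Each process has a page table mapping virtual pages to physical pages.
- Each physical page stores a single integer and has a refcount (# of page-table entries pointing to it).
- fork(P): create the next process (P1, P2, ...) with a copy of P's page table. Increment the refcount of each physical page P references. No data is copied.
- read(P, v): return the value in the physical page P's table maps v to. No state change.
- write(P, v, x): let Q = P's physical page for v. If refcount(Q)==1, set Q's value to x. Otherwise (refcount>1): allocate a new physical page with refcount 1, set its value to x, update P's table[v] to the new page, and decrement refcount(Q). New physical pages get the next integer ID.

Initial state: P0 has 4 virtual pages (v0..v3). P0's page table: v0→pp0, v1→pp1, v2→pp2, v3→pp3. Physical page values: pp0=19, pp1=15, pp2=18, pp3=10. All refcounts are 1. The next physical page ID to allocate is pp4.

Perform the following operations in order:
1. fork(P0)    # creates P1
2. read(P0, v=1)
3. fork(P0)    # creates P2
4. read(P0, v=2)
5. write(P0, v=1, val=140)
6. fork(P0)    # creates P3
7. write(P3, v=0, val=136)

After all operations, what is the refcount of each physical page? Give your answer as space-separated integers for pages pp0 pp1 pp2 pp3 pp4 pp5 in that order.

Answer: 3 2 4 4 2 1

Derivation:
Op 1: fork(P0) -> P1. 4 ppages; refcounts: pp0:2 pp1:2 pp2:2 pp3:2
Op 2: read(P0, v1) -> 15. No state change.
Op 3: fork(P0) -> P2. 4 ppages; refcounts: pp0:3 pp1:3 pp2:3 pp3:3
Op 4: read(P0, v2) -> 18. No state change.
Op 5: write(P0, v1, 140). refcount(pp1)=3>1 -> COPY to pp4. 5 ppages; refcounts: pp0:3 pp1:2 pp2:3 pp3:3 pp4:1
Op 6: fork(P0) -> P3. 5 ppages; refcounts: pp0:4 pp1:2 pp2:4 pp3:4 pp4:2
Op 7: write(P3, v0, 136). refcount(pp0)=4>1 -> COPY to pp5. 6 ppages; refcounts: pp0:3 pp1:2 pp2:4 pp3:4 pp4:2 pp5:1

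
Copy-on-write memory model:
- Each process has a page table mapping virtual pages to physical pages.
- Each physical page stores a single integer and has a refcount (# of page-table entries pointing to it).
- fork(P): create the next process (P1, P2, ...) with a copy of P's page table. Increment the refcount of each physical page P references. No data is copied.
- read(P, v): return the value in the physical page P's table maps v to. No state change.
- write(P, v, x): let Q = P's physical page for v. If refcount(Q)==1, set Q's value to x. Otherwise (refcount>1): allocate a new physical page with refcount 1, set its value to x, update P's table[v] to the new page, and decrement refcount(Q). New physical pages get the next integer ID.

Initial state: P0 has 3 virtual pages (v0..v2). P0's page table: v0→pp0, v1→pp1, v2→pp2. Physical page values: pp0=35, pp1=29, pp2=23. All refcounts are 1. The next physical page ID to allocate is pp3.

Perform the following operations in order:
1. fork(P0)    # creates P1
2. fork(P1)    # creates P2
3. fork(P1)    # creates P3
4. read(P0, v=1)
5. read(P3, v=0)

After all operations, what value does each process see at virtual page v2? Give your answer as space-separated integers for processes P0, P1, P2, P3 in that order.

Op 1: fork(P0) -> P1. 3 ppages; refcounts: pp0:2 pp1:2 pp2:2
Op 2: fork(P1) -> P2. 3 ppages; refcounts: pp0:3 pp1:3 pp2:3
Op 3: fork(P1) -> P3. 3 ppages; refcounts: pp0:4 pp1:4 pp2:4
Op 4: read(P0, v1) -> 29. No state change.
Op 5: read(P3, v0) -> 35. No state change.
P0: v2 -> pp2 = 23
P1: v2 -> pp2 = 23
P2: v2 -> pp2 = 23
P3: v2 -> pp2 = 23

Answer: 23 23 23 23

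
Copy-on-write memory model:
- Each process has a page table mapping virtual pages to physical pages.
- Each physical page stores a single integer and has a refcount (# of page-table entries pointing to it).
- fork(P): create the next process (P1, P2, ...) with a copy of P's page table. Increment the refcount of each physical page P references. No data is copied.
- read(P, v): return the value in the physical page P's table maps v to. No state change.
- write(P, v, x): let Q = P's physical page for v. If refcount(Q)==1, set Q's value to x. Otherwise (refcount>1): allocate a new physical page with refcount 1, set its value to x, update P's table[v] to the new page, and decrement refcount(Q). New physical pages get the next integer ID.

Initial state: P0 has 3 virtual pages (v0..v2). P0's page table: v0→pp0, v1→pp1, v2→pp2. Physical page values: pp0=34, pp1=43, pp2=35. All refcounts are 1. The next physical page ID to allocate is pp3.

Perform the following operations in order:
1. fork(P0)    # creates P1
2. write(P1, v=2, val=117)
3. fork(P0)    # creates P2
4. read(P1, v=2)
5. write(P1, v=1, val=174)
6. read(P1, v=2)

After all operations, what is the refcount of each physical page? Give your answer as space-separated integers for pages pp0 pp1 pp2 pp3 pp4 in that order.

Answer: 3 2 2 1 1

Derivation:
Op 1: fork(P0) -> P1. 3 ppages; refcounts: pp0:2 pp1:2 pp2:2
Op 2: write(P1, v2, 117). refcount(pp2)=2>1 -> COPY to pp3. 4 ppages; refcounts: pp0:2 pp1:2 pp2:1 pp3:1
Op 3: fork(P0) -> P2. 4 ppages; refcounts: pp0:3 pp1:3 pp2:2 pp3:1
Op 4: read(P1, v2) -> 117. No state change.
Op 5: write(P1, v1, 174). refcount(pp1)=3>1 -> COPY to pp4. 5 ppages; refcounts: pp0:3 pp1:2 pp2:2 pp3:1 pp4:1
Op 6: read(P1, v2) -> 117. No state change.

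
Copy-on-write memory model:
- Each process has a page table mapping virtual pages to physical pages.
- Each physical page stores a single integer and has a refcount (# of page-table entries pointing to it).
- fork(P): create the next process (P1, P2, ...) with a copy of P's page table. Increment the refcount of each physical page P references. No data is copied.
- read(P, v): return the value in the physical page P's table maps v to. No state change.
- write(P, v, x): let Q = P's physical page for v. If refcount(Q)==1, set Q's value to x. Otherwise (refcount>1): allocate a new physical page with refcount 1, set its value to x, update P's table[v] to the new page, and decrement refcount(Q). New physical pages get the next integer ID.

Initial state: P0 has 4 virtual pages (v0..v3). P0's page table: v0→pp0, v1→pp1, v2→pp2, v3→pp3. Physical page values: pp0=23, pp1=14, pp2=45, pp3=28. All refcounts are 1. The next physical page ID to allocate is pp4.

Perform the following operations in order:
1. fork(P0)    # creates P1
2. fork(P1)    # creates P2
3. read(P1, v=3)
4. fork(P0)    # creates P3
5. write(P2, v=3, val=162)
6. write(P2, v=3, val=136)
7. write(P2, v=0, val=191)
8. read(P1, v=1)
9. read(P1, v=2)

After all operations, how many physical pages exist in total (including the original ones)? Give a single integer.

Answer: 6

Derivation:
Op 1: fork(P0) -> P1. 4 ppages; refcounts: pp0:2 pp1:2 pp2:2 pp3:2
Op 2: fork(P1) -> P2. 4 ppages; refcounts: pp0:3 pp1:3 pp2:3 pp3:3
Op 3: read(P1, v3) -> 28. No state change.
Op 4: fork(P0) -> P3. 4 ppages; refcounts: pp0:4 pp1:4 pp2:4 pp3:4
Op 5: write(P2, v3, 162). refcount(pp3)=4>1 -> COPY to pp4. 5 ppages; refcounts: pp0:4 pp1:4 pp2:4 pp3:3 pp4:1
Op 6: write(P2, v3, 136). refcount(pp4)=1 -> write in place. 5 ppages; refcounts: pp0:4 pp1:4 pp2:4 pp3:3 pp4:1
Op 7: write(P2, v0, 191). refcount(pp0)=4>1 -> COPY to pp5. 6 ppages; refcounts: pp0:3 pp1:4 pp2:4 pp3:3 pp4:1 pp5:1
Op 8: read(P1, v1) -> 14. No state change.
Op 9: read(P1, v2) -> 45. No state change.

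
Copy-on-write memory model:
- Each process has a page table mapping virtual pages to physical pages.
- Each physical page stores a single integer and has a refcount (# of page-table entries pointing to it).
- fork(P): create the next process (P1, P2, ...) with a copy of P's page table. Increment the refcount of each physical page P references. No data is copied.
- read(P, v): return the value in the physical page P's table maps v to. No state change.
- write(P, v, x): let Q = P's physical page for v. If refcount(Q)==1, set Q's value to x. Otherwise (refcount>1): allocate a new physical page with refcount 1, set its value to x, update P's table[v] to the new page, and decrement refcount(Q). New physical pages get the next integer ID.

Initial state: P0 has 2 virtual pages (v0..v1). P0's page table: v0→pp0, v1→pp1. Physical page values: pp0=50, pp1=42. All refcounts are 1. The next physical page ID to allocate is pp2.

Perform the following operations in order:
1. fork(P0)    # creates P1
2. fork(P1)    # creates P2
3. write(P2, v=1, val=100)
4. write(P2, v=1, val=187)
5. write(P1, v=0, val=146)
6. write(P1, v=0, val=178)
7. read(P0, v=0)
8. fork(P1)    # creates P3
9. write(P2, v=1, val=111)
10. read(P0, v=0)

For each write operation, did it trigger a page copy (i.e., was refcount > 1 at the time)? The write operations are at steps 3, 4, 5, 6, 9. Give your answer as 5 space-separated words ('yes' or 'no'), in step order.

Op 1: fork(P0) -> P1. 2 ppages; refcounts: pp0:2 pp1:2
Op 2: fork(P1) -> P2. 2 ppages; refcounts: pp0:3 pp1:3
Op 3: write(P2, v1, 100). refcount(pp1)=3>1 -> COPY to pp2. 3 ppages; refcounts: pp0:3 pp1:2 pp2:1
Op 4: write(P2, v1, 187). refcount(pp2)=1 -> write in place. 3 ppages; refcounts: pp0:3 pp1:2 pp2:1
Op 5: write(P1, v0, 146). refcount(pp0)=3>1 -> COPY to pp3. 4 ppages; refcounts: pp0:2 pp1:2 pp2:1 pp3:1
Op 6: write(P1, v0, 178). refcount(pp3)=1 -> write in place. 4 ppages; refcounts: pp0:2 pp1:2 pp2:1 pp3:1
Op 7: read(P0, v0) -> 50. No state change.
Op 8: fork(P1) -> P3. 4 ppages; refcounts: pp0:2 pp1:3 pp2:1 pp3:2
Op 9: write(P2, v1, 111). refcount(pp2)=1 -> write in place. 4 ppages; refcounts: pp0:2 pp1:3 pp2:1 pp3:2
Op 10: read(P0, v0) -> 50. No state change.

yes no yes no no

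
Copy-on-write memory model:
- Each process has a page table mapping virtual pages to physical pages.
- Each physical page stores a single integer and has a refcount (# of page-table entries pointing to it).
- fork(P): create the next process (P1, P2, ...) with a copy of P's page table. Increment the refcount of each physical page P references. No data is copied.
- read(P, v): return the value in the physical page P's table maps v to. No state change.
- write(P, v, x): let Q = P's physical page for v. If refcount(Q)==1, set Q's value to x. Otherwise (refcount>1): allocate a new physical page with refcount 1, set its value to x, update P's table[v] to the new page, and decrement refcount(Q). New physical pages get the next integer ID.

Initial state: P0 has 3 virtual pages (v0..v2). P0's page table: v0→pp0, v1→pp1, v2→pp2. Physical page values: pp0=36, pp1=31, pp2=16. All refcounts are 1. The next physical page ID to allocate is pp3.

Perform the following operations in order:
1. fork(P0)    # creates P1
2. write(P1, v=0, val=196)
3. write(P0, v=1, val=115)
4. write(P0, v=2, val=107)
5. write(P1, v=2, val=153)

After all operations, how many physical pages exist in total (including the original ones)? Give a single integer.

Op 1: fork(P0) -> P1. 3 ppages; refcounts: pp0:2 pp1:2 pp2:2
Op 2: write(P1, v0, 196). refcount(pp0)=2>1 -> COPY to pp3. 4 ppages; refcounts: pp0:1 pp1:2 pp2:2 pp3:1
Op 3: write(P0, v1, 115). refcount(pp1)=2>1 -> COPY to pp4. 5 ppages; refcounts: pp0:1 pp1:1 pp2:2 pp3:1 pp4:1
Op 4: write(P0, v2, 107). refcount(pp2)=2>1 -> COPY to pp5. 6 ppages; refcounts: pp0:1 pp1:1 pp2:1 pp3:1 pp4:1 pp5:1
Op 5: write(P1, v2, 153). refcount(pp2)=1 -> write in place. 6 ppages; refcounts: pp0:1 pp1:1 pp2:1 pp3:1 pp4:1 pp5:1

Answer: 6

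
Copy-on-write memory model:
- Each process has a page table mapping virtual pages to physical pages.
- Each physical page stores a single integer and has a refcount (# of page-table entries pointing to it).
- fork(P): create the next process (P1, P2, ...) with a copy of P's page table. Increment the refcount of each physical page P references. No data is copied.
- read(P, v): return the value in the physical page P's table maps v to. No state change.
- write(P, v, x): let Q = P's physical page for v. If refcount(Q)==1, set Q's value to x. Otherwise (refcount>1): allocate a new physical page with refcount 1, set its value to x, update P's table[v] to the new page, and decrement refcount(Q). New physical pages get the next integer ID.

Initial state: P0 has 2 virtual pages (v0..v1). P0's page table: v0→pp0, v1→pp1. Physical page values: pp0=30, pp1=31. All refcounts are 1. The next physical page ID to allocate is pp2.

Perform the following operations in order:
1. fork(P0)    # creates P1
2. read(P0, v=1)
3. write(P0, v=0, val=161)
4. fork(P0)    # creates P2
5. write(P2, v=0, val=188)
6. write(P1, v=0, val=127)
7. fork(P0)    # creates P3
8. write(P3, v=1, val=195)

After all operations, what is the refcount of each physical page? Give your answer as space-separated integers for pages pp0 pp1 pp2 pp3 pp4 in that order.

Op 1: fork(P0) -> P1. 2 ppages; refcounts: pp0:2 pp1:2
Op 2: read(P0, v1) -> 31. No state change.
Op 3: write(P0, v0, 161). refcount(pp0)=2>1 -> COPY to pp2. 3 ppages; refcounts: pp0:1 pp1:2 pp2:1
Op 4: fork(P0) -> P2. 3 ppages; refcounts: pp0:1 pp1:3 pp2:2
Op 5: write(P2, v0, 188). refcount(pp2)=2>1 -> COPY to pp3. 4 ppages; refcounts: pp0:1 pp1:3 pp2:1 pp3:1
Op 6: write(P1, v0, 127). refcount(pp0)=1 -> write in place. 4 ppages; refcounts: pp0:1 pp1:3 pp2:1 pp3:1
Op 7: fork(P0) -> P3. 4 ppages; refcounts: pp0:1 pp1:4 pp2:2 pp3:1
Op 8: write(P3, v1, 195). refcount(pp1)=4>1 -> COPY to pp4. 5 ppages; refcounts: pp0:1 pp1:3 pp2:2 pp3:1 pp4:1

Answer: 1 3 2 1 1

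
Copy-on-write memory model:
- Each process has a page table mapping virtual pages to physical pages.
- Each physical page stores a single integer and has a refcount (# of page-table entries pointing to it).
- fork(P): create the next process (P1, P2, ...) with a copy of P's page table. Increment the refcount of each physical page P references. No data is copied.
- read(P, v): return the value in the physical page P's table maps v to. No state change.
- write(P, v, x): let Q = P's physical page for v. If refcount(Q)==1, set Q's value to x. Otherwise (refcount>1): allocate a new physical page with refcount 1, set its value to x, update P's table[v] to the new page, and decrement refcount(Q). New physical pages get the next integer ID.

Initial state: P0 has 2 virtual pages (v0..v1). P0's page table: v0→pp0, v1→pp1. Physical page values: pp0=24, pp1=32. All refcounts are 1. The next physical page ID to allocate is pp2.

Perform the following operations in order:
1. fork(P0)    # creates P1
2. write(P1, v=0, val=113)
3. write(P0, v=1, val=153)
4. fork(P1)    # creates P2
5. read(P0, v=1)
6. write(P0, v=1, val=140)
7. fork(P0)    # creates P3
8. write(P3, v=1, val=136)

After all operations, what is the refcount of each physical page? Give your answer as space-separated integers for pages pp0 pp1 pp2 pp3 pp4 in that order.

Answer: 2 2 2 1 1

Derivation:
Op 1: fork(P0) -> P1. 2 ppages; refcounts: pp0:2 pp1:2
Op 2: write(P1, v0, 113). refcount(pp0)=2>1 -> COPY to pp2. 3 ppages; refcounts: pp0:1 pp1:2 pp2:1
Op 3: write(P0, v1, 153). refcount(pp1)=2>1 -> COPY to pp3. 4 ppages; refcounts: pp0:1 pp1:1 pp2:1 pp3:1
Op 4: fork(P1) -> P2. 4 ppages; refcounts: pp0:1 pp1:2 pp2:2 pp3:1
Op 5: read(P0, v1) -> 153. No state change.
Op 6: write(P0, v1, 140). refcount(pp3)=1 -> write in place. 4 ppages; refcounts: pp0:1 pp1:2 pp2:2 pp3:1
Op 7: fork(P0) -> P3. 4 ppages; refcounts: pp0:2 pp1:2 pp2:2 pp3:2
Op 8: write(P3, v1, 136). refcount(pp3)=2>1 -> COPY to pp4. 5 ppages; refcounts: pp0:2 pp1:2 pp2:2 pp3:1 pp4:1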